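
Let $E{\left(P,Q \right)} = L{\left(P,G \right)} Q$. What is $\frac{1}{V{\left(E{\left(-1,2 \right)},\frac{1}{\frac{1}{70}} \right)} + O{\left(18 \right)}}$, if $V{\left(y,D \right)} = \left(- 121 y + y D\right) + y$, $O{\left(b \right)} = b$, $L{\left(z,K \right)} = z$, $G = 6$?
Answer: $\frac{1}{118} \approx 0.0084746$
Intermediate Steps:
$E{\left(P,Q \right)} = P Q$
$V{\left(y,D \right)} = - 120 y + D y$ ($V{\left(y,D \right)} = \left(- 121 y + D y\right) + y = - 120 y + D y$)
$\frac{1}{V{\left(E{\left(-1,2 \right)},\frac{1}{\frac{1}{70}} \right)} + O{\left(18 \right)}} = \frac{1}{\left(-1\right) 2 \left(-120 + \frac{1}{\frac{1}{70}}\right) + 18} = \frac{1}{- 2 \left(-120 + \frac{1}{\frac{1}{70}}\right) + 18} = \frac{1}{- 2 \left(-120 + 70\right) + 18} = \frac{1}{\left(-2\right) \left(-50\right) + 18} = \frac{1}{100 + 18} = \frac{1}{118}$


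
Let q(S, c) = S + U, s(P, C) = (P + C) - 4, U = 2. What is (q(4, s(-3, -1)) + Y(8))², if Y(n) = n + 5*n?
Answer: 2916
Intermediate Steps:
s(P, C) = -4 + C + P (s(P, C) = (C + P) - 4 = -4 + C + P)
q(S, c) = 2 + S (q(S, c) = S + 2 = 2 + S)
Y(n) = 6*n
(q(4, s(-3, -1)) + Y(8))² = ((2 + 4) + 6*8)² = (6 + 48)² = 54² = 2916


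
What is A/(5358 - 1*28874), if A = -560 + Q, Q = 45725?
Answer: -45165/23516 ≈ -1.9206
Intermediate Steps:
A = 45165 (A = -560 + 45725 = 45165)
A/(5358 - 1*28874) = 45165/(5358 - 1*28874) = 45165/(5358 - 28874) = 45165/(-23516) = 45165*(-1/23516) = -45165/23516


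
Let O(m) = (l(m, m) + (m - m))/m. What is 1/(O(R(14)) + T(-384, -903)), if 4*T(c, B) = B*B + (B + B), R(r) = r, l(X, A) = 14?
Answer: 4/813607 ≈ 4.9164e-6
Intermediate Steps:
T(c, B) = B/2 + B**2/4 (T(c, B) = (B*B + (B + B))/4 = (B**2 + 2*B)/4 = B/2 + B**2/4)
O(m) = 14/m (O(m) = (14 + (m - m))/m = (14 + 0)/m = 14/m)
1/(O(R(14)) + T(-384, -903)) = 1/(14/14 + (1/4)*(-903)*(2 - 903)) = 1/(14*(1/14) + (1/4)*(-903)*(-901)) = 1/(1 + 813603/4) = 1/(813607/4) = 4/813607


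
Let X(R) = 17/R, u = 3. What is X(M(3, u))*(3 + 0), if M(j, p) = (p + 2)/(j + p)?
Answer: 306/5 ≈ 61.200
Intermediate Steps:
M(j, p) = (2 + p)/(j + p)
X(M(3, u))*(3 + 0) = (17/(((2 + 3)/(3 + 3))))*(3 + 0) = (17/((5/6)))*3 = (17/(((⅙)*5)))*3 = (17/(⅚))*3 = (17*(6/5))*3 = (102/5)*3 = 306/5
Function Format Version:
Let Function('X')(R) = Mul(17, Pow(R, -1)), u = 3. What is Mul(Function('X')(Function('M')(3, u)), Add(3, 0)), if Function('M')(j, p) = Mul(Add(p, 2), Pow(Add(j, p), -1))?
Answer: Rational(306, 5) ≈ 61.200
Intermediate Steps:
Function('M')(j, p) = Mul(Pow(Add(j, p), -1), Add(2, p)) (Function('M')(j, p) = Mul(Add(2, p), Pow(Add(j, p), -1)) = Mul(Pow(Add(j, p), -1), Add(2, p)))
Mul(Function('X')(Function('M')(3, u)), Add(3, 0)) = Mul(Mul(17, Pow(Mul(Pow(Add(3, 3), -1), Add(2, 3)), -1)), Add(3, 0)) = Mul(Mul(17, Pow(Mul(Pow(6, -1), 5), -1)), 3) = Mul(Mul(17, Pow(Mul(Rational(1, 6), 5), -1)), 3) = Mul(Mul(17, Pow(Rational(5, 6), -1)), 3) = Mul(Mul(17, Rational(6, 5)), 3) = Mul(Rational(102, 5), 3) = Rational(306, 5)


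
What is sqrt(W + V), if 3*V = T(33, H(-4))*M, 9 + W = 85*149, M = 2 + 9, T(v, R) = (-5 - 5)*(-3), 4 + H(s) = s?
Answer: sqrt(12766) ≈ 112.99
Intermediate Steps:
H(s) = -4 + s
T(v, R) = 30 (T(v, R) = -10*(-3) = 30)
M = 11
W = 12656 (W = -9 + 85*149 = -9 + 12665 = 12656)
V = 110 (V = (30*11)/3 = (1/3)*330 = 110)
sqrt(W + V) = sqrt(12656 + 110) = sqrt(12766)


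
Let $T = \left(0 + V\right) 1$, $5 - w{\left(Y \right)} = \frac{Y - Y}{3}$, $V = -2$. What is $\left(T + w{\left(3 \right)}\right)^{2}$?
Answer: $9$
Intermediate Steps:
$w{\left(Y \right)} = 5$ ($w{\left(Y \right)} = 5 - \frac{Y - Y}{3} = 5 - 0 \cdot \frac{1}{3} = 5 - 0 = 5 + 0 = 5$)
$T = -2$ ($T = \left(0 - 2\right) 1 = \left(-2\right) 1 = -2$)
$\left(T + w{\left(3 \right)}\right)^{2} = \left(-2 + 5\right)^{2} = 3^{2} = 9$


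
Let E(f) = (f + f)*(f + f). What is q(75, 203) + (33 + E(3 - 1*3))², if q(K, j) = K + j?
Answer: 1367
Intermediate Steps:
E(f) = 4*f² (E(f) = (2*f)*(2*f) = 4*f²)
q(75, 203) + (33 + E(3 - 1*3))² = (75 + 203) + (33 + 4*(3 - 1*3)²)² = 278 + (33 + 4*(3 - 3)²)² = 278 + (33 + 4*0²)² = 278 + (33 + 4*0)² = 278 + (33 + 0)² = 278 + 33² = 278 + 1089 = 1367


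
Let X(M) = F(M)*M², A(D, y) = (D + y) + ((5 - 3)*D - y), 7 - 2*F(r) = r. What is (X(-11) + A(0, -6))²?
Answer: 1185921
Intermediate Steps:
F(r) = 7/2 - r/2
A(D, y) = 3*D (A(D, y) = (D + y) + (2*D - y) = (D + y) + (-y + 2*D) = 3*D)
X(M) = M²*(7/2 - M/2) (X(M) = (7/2 - M/2)*M² = M²*(7/2 - M/2))
(X(-11) + A(0, -6))² = ((½)*(-11)²*(7 - 1*(-11)) + 3*0)² = ((½)*121*(7 + 11) + 0)² = ((½)*121*18 + 0)² = (1089 + 0)² = 1089² = 1185921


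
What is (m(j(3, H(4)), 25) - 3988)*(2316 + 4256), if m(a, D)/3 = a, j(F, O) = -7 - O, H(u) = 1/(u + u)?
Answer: -52699225/2 ≈ -2.6350e+7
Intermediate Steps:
H(u) = 1/(2*u)
m(a, D) = 3*a
(m(j(3, H(4)), 25) - 3988)*(2316 + 4256) = (3*(-7 - 1/(2*4)) - 3988)*(2316 + 4256) = (3*(-7 - 1/(2*4)) - 3988)*6572 = (3*(-7 - 1*⅛) - 3988)*6572 = (3*(-7 - ⅛) - 3988)*6572 = (3*(-57/8) - 3988)*6572 = (-171/8 - 3988)*6572 = -32075/8*6572 = -52699225/2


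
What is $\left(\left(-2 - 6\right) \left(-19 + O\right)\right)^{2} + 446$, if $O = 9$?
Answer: $6846$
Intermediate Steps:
$\left(\left(-2 - 6\right) \left(-19 + O\right)\right)^{2} + 446 = \left(\left(-2 - 6\right) \left(-19 + 9\right)\right)^{2} + 446 = \left(\left(-8\right) \left(-10\right)\right)^{2} + 446 = 80^{2} + 446 = 6400 + 446 = 6846$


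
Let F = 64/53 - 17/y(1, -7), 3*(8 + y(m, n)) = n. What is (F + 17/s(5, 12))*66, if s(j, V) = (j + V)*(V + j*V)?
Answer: 3730177/19716 ≈ 189.20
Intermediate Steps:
s(j, V) = (V + j)*(V + V*j)
y(m, n) = -8 + n/3
F = 4687/1643 (F = 64/53 - 17/(-8 + (⅓)*(-7)) = 64*(1/53) - 17/(-8 - 7/3) = 64/53 - 17/(-31/3) = 64/53 - 17*(-3/31) = 64/53 + 51/31 = 4687/1643 ≈ 2.8527)
(F + 17/s(5, 12))*66 = (4687/1643 + 17/((12*(12 + 5 + 5² + 12*5))))*66 = (4687/1643 + 17/((12*(12 + 5 + 25 + 60))))*66 = (4687/1643 + 17/((12*102)))*66 = (4687/1643 + 17/1224)*66 = (4687/1643 + 17*(1/1224))*66 = (4687/1643 + 1/72)*66 = (339107/118296)*66 = 3730177/19716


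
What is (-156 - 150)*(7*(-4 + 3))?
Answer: 2142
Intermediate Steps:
(-156 - 150)*(7*(-4 + 3)) = -2142*(-1) = -306*(-7) = 2142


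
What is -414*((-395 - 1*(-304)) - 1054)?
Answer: 474030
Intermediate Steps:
-414*((-395 - 1*(-304)) - 1054) = -414*((-395 + 304) - 1054) = -414*(-91 - 1054) = -414*(-1145) = 474030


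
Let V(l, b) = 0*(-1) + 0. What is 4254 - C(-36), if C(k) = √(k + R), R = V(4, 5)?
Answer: 4254 - 6*I ≈ 4254.0 - 6.0*I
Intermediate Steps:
V(l, b) = 0 (V(l, b) = 0 + 0 = 0)
R = 0
C(k) = √k (C(k) = √(k + 0) = √k)
4254 - C(-36) = 4254 - √(-36) = 4254 - 6*I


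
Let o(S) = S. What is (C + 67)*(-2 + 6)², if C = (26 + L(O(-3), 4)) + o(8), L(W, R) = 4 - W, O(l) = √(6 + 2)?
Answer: 1680 - 32*√2 ≈ 1634.7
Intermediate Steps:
O(l) = 2*√2 (O(l) = √8 = 2*√2)
C = 38 - 2*√2 (C = (26 + (4 - 2*√2)) + 8 = (30 - 2*√2) + 8 = 38 - 2*√2 ≈ 35.172)
(C + 67)*(-2 + 6)² = ((38 - 2*√2) + 67)*(-2 + 6)² = (105 - 2*√2)*4² = (105 - 2*√2)*16 = 1680 - 32*√2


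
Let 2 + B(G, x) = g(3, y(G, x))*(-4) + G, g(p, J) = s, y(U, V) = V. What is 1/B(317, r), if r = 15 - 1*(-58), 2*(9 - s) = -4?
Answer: 1/271 ≈ 0.0036900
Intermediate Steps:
s = 11 (s = 9 - ½*(-4) = 9 + 2 = 11)
g(p, J) = 11
r = 73 (r = 15 + 58 = 73)
B(G, x) = -46 + G (B(G, x) = -2 + (11*(-4) + G) = -2 + (-44 + G) = -46 + G)
1/B(317, r) = 1/(-46 + 317) = 1/271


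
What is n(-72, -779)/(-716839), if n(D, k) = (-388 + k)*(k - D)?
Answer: -825069/716839 ≈ -1.1510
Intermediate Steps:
n(-72, -779)/(-716839) = ((-779)**2 - 388*(-779) + 388*(-72) - 1*(-72)*(-779))/(-716839) = (606841 + 302252 - 27936 - 56088)*(-1/716839) = 825069*(-1/716839) = -825069/716839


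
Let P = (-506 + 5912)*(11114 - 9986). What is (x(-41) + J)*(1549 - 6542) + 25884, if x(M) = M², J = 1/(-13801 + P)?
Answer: -50908348668276/6084167 ≈ -8.3674e+6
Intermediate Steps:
P = 6097968 (P = 5406*1128 = 6097968)
J = 1/6084167 (J = 1/(-13801 + 6097968) = 1/6084167 ≈ 1.6436e-7)
(x(-41) + J)*(1549 - 6542) + 25884 = ((-41)² + 1/6084167)*(1549 - 6542) + 25884 = (1681 + 1/6084167)*(-4993) + 25884 = (10227484728/6084167)*(-4993) + 25884 = -51065831246904/6084167 + 25884 = -50908348668276/6084167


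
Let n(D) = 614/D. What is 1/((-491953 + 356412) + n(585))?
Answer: -585/79290871 ≈ -7.3779e-6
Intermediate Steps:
1/((-491953 + 356412) + n(585)) = 1/((-491953 + 356412) + 614/585) = 1/(-135541 + 614*(1/585)) = 1/(-135541 + 614/585) = 1/(-79290871/585) = -585/79290871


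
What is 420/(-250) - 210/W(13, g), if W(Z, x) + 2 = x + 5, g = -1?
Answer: -2667/25 ≈ -106.68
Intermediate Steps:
W(Z, x) = 3 + x (W(Z, x) = -2 + (x + 5) = -2 + (5 + x) = 3 + x)
420/(-250) - 210/W(13, g) = 420/(-250) - 210/(3 - 1) = 420*(-1/250) - 210/2 = -42/25 - 210*½ = -42/25 - 105 = -2667/25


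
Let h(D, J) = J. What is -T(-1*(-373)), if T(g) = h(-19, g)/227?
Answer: -373/227 ≈ -1.6432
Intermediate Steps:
T(g) = g/227
-T(-1*(-373)) = -(-1*(-373))/227 = -373/227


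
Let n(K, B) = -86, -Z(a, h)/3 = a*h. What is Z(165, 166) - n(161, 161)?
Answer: -82084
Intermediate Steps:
Z(a, h) = -3*a*h
Z(165, 166) - n(161, 161) = -3*165*166 - 1*(-86) = -82170 + 86 = -82084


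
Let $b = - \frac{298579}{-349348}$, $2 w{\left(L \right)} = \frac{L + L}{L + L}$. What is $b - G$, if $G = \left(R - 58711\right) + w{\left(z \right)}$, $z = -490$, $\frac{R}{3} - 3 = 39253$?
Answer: $- \frac{20631320931}{349348} \approx -59057.0$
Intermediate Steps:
$R = 117768$ ($R = 9 + 3 \cdot 39253 = 9 + 117759 = 117768$)
$w{\left(L \right)} = \frac{1}{2}$ ($w{\left(L \right)} = \frac{\left(L + L\right) \frac{1}{L + L}}{2} = \frac{2 L \frac{1}{2 L}}{2} = \frac{1}{2} \cdot 1 = \frac{1}{2}$)
$b = \frac{298579}{349348}$ ($b = \left(-298579\right) \left(- \frac{1}{349348}\right) = \frac{298579}{349348} \approx 0.85468$)
$G = \frac{118115}{2}$ ($G = \left(117768 - 58711\right) + \frac{1}{2} = 59057 + \frac{1}{2} = \frac{118115}{2} \approx 59058.0$)
$b - G = \frac{298579}{349348} - \frac{118115}{2} = - \frac{20631320931}{349348}$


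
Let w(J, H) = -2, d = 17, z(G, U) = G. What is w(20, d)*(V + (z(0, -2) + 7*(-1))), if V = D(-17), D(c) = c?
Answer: 48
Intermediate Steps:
V = -17
w(20, d)*(V + (z(0, -2) + 7*(-1))) = -2*(-17 + (0 + 7*(-1))) = -2*(-17 + (0 - 7)) = -2*(-17 - 7) = -2*(-24) = 48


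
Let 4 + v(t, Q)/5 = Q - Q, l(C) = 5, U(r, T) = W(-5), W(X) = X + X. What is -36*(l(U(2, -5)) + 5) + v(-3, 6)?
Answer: -380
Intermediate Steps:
W(X) = 2*X
U(r, T) = -10 (U(r, T) = 2*(-5) = -10)
v(t, Q) = -20 (v(t, Q) = -20 + 5*(Q - Q) = -20 + 5*0 = -20 + 0 = -20)
-36*(l(U(2, -5)) + 5) + v(-3, 6) = -36*(5 + 5) - 20 = -36*10 - 20 = -9*40 - 20 = -360 - 20 = -380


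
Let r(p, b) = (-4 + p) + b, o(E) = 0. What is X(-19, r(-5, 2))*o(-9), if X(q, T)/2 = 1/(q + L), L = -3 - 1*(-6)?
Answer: 0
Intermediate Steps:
L = 3 (L = -3 + 6 = 3)
r(p, b) = -4 + b + p
X(q, T) = 2/(3 + q) (X(q, T) = 2/(q + 3) = 2/(3 + q))
X(-19, r(-5, 2))*o(-9) = (2/(3 - 19))*0 = (2/(-16))*0 = (2*(-1/16))*0 = -⅛*0 = 0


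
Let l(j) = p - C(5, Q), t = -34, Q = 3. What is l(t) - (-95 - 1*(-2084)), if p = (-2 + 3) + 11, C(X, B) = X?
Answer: -1982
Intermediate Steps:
p = 12 (p = 1 + 11 = 12)
l(j) = 7 (l(j) = 12 - 1*5 = 12 - 5 = 7)
l(t) - (-95 - 1*(-2084)) = 7 - (-95 - 1*(-2084)) = 7 - (-95 + 2084) = 7 - 1*1989 = 7 - 1989 = -1982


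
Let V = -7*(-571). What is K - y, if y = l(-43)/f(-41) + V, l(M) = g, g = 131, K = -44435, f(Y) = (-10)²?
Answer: -4843331/100 ≈ -48433.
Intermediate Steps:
V = 3997
f(Y) = 100
l(M) = 131
y = 399831/100 (y = 131/100 + 3997 = 399831/100 ≈ 3998.3)
K - y = -44435 - 1*399831/100 = -44435 - 399831/100 = -4843331/100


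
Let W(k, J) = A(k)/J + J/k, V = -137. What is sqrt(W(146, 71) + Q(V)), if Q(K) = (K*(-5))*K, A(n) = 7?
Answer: I*sqrt(10083953651762)/10366 ≈ 306.34*I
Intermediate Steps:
Q(K) = -5*K**2 (Q(K) = (-5*K)*K = -5*K**2)
W(k, J) = 7/J + J/k
sqrt(W(146, 71) + Q(V)) = sqrt((7/71 + 71/146) - 5*(-137)**2) = sqrt((7*(1/71) + 71*(1/146)) - 5*18769) = sqrt((7/71 + 71/146) - 93845) = sqrt(6063/10366 - 93845) = sqrt(-972791207/10366) = I*sqrt(10083953651762)/10366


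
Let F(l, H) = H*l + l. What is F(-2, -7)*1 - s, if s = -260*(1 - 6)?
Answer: -1288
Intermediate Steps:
F(l, H) = l + H*l
s = 1300 (s = -260*(-5) = 1300)
F(-2, -7)*1 - s = -2*(1 - 7)*1 - 1*1300 = -2*(-6)*1 - 1300 = 12*1 - 1300 = 12 - 1300 = -1288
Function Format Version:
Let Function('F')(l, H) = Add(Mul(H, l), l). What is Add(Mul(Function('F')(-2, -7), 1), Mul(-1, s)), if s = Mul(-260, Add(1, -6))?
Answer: -1288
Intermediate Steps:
Function('F')(l, H) = Add(l, Mul(H, l))
s = 1300 (s = Mul(-260, -5) = 1300)
Add(Mul(Function('F')(-2, -7), 1), Mul(-1, s)) = Add(Mul(Mul(-2, Add(1, -7)), 1), Mul(-1, 1300)) = Add(Mul(Mul(-2, -6), 1), -1300) = Add(Mul(12, 1), -1300) = Add(12, -1300) = -1288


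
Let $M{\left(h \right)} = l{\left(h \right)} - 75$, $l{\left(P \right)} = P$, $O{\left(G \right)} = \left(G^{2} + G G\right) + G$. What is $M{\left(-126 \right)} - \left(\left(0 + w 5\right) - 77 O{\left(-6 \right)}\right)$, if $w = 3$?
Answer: $4866$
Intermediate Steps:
$O{\left(G \right)} = G + 2 G^{2}$ ($O{\left(G \right)} = \left(G^{2} + G^{2}\right) + G = 2 G^{2} + G = G + 2 G^{2}$)
$M{\left(h \right)} = -75 + h$ ($M{\left(h \right)} = h - 75 = -75 + h$)
$M{\left(-126 \right)} - \left(\left(0 + w 5\right) - 77 O{\left(-6 \right)}\right) = \left(-75 - 126\right) - \left(\left(0 + 3 \cdot 5\right) - 77 \left(- 6 \left(1 + 2 \left(-6\right)\right)\right)\right) = -201 - \left(\left(0 + 15\right) - 77 \left(- 6 \left(1 - 12\right)\right)\right) = -201 - \left(15 - 77 \left(\left(-6\right) \left(-11\right)\right)\right) = -201 - \left(15 - 5082\right) = -201 - -5067 = -201 + 5067 = 4866$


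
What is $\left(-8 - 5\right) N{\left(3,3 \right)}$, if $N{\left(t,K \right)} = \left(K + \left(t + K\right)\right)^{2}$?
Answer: $-1053$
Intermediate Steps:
$N{\left(t,K \right)} = \left(t + 2 K\right)^{2}$ ($N{\left(t,K \right)} = \left(K + \left(K + t\right)\right)^{2} = \left(t + 2 K\right)^{2}$)
$\left(-8 - 5\right) N{\left(3,3 \right)} = \left(-8 - 5\right) \left(3 + 2 \cdot 3\right)^{2} = - 13 \left(3 + 6\right)^{2} = - 13 \cdot 9^{2} = \left(-13\right) 81 = -1053$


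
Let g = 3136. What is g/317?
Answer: 3136/317 ≈ 9.8927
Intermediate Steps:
g/317 = 3136/317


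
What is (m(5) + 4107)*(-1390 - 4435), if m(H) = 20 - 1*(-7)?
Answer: -24080550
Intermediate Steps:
m(H) = 27 (m(H) = 20 + 7 = 27)
(m(5) + 4107)*(-1390 - 4435) = (27 + 4107)*(-1390 - 4435) = 4134*(-5825) = -24080550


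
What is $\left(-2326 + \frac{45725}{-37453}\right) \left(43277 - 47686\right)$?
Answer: $\frac{384294625827}{37453} \approx 1.0261 \cdot 10^{7}$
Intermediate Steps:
$\left(-2326 + \frac{45725}{-37453}\right) \left(43277 - 47686\right) = \left(-2326 + 45725 \left(- \frac{1}{37453}\right)\right) \left(-4409\right) = \left(-2326 - \frac{45725}{37453}\right) \left(-4409\right) = \left(- \frac{87161403}{37453}\right) \left(-4409\right) = \frac{384294625827}{37453}$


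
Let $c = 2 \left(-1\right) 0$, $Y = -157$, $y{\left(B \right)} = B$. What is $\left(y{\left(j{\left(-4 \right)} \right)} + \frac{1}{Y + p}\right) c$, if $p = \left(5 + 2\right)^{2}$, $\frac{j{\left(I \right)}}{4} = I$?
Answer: $0$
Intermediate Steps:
$j{\left(I \right)} = 4 I$
$p = 49$ ($p = 7^{2} = 49$)
$c = 0$ ($c = \left(-2\right) 0 = 0$)
$\left(y{\left(j{\left(-4 \right)} \right)} + \frac{1}{Y + p}\right) c = \left(4 \left(-4\right) + \frac{1}{-157 + 49}\right) 0 = \left(-16 + \frac{1}{-108}\right) 0 = \left(-16 - \frac{1}{108}\right) 0 = \left(- \frac{1729}{108}\right) 0 = 0$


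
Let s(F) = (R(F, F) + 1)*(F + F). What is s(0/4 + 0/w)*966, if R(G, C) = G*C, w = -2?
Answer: 0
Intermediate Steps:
R(G, C) = C*G
s(F) = 2*F*(1 + F**2) (s(F) = (F*F + 1)*(F + F) = (F**2 + 1)*(2*F) = (1 + F**2)*(2*F) = 2*F*(1 + F**2))
s(0/4 + 0/w)*966 = (2*(0/4 + 0/(-2))*(1 + (0/4 + 0/(-2))**2))*966 = (2*(0*(1/4) + 0*(-1/2))*(1 + (0*(1/4) + 0*(-1/2))**2))*966 = (2*(0 + 0)*(1 + (0 + 0)**2))*966 = (2*0*(1 + 0**2))*966 = (2*0*(1 + 0))*966 = (2*0*1)*966 = 0*966 = 0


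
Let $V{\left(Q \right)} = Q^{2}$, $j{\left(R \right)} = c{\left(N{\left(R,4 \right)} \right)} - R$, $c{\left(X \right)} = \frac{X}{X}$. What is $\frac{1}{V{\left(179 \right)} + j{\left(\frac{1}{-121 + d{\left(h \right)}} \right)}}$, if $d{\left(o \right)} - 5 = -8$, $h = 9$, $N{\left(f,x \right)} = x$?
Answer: $\frac{124}{3973209} \approx 3.1209 \cdot 10^{-5}$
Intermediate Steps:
$c{\left(X \right)} = 1$
$d{\left(o \right)} = -3$ ($d{\left(o \right)} = 5 - 8 = -3$)
$j{\left(R \right)} = 1 - R$
$\frac{1}{V{\left(179 \right)} + j{\left(\frac{1}{-121 + d{\left(h \right)}} \right)}} = \frac{1}{179^{2} + \left(1 - \frac{1}{-121 - 3}\right)} = \frac{1}{32041 + \left(1 - \frac{1}{-124}\right)} = \frac{1}{32041 + \left(1 - - \frac{1}{124}\right)} = \frac{1}{32041 + \left(1 + \frac{1}{124}\right)} = \frac{1}{32041 + \frac{125}{124}} = \frac{1}{\frac{3973209}{124}} = \frac{124}{3973209}$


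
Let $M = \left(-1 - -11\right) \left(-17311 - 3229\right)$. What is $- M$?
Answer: $205400$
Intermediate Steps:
$M = -205400$ ($M = \left(-1 + 11\right) \left(-17311 - 3229\right) = 10 \left(-20540\right) = -205400$)
$- M = \left(-1\right) \left(-205400\right) = 205400$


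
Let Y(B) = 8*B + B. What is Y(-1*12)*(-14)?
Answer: 1512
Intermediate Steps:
Y(B) = 9*B
Y(-1*12)*(-14) = (9*(-1*12))*(-14) = (9*(-12))*(-14) = -108*(-14) = 1512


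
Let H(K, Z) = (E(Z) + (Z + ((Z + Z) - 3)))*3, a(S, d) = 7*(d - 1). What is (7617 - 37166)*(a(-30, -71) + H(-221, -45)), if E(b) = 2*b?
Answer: 35104212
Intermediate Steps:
a(S, d) = -7 + 7*d (a(S, d) = 7*(-1 + d) = -7 + 7*d)
H(K, Z) = -9 + 15*Z (H(K, Z) = (2*Z + (Z + ((Z + Z) - 3)))*3 = (2*Z + (Z + (2*Z - 3)))*3 = (2*Z + (Z + (-3 + 2*Z)))*3 = (2*Z + (-3 + 3*Z))*3 = (-3 + 5*Z)*3 = -9 + 15*Z)
(7617 - 37166)*(a(-30, -71) + H(-221, -45)) = (7617 - 37166)*((-7 + 7*(-71)) + (-9 + 15*(-45))) = -29549*((-7 - 497) + (-9 - 675)) = -29549*(-504 - 684) = -29549*(-1188) = 35104212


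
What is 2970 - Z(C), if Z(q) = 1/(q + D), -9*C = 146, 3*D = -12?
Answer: 540549/182 ≈ 2970.1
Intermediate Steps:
D = -4 (D = (1/3)*(-12) = -4)
C = -146/9 (C = -1/9*146 = -146/9 ≈ -16.222)
Z(q) = 1/(-4 + q) (Z(q) = 1/(q - 4) = 1/(-4 + q))
2970 - Z(C) = 2970 - 1/(-4 - 146/9) = 2970 - 1/(-182/9) = 2970 - 1*(-9/182) = 2970 + 9/182 = 540549/182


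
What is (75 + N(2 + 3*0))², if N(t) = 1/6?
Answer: 203401/36 ≈ 5650.0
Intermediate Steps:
N(t) = ⅙ (N(t) = 1*(⅙) = ⅙)
(75 + N(2 + 3*0))² = (75 + ⅙)² = (451/6)² = 203401/36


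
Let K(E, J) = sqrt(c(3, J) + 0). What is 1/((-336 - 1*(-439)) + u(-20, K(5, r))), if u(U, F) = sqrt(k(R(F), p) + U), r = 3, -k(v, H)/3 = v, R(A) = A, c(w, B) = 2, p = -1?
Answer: 1/(103 + I*sqrt(20 + 3*sqrt(2))) ≈ 0.0096866 - 0.00046305*I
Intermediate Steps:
k(v, H) = -3*v
K(E, J) = sqrt(2) (K(E, J) = sqrt(2 + 0) = sqrt(2))
u(U, F) = sqrt(U - 3*F) (u(U, F) = sqrt(-3*F + U) = sqrt(U - 3*F))
1/((-336 - 1*(-439)) + u(-20, K(5, r))) = 1/((-336 - 1*(-439)) + sqrt(-20 - 3*sqrt(2))) = 1/((-336 + 439) + sqrt(-20 - 3*sqrt(2))) = 1/(103 + sqrt(-20 - 3*sqrt(2)))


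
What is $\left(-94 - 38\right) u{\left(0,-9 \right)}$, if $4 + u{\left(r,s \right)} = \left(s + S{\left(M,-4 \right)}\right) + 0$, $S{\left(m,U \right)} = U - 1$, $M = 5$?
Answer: $2376$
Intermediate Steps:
$S{\left(m,U \right)} = -1 + U$
$u{\left(r,s \right)} = -9 + s$ ($u{\left(r,s \right)} = -4 + \left(\left(s - 5\right) + 0\right) = -4 + \left(\left(-5 + s\right) + 0\right) = -4 + \left(-5 + s\right) = -9 + s$)
$\left(-94 - 38\right) u{\left(0,-9 \right)} = \left(-94 - 38\right) \left(-9 - 9\right) = \left(-132\right) \left(-18\right) = 2376$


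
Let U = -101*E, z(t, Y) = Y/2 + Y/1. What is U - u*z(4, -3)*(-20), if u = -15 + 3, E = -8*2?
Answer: 2696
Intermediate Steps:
E = -16
z(t, Y) = 3*Y/2 (z(t, Y) = Y*(1/2) + Y*1 = Y/2 + Y = 3*Y/2)
u = -12
U = 1616 (U = -101*(-16) = 1616)
U - u*z(4, -3)*(-20) = 1616 - (-18*(-3))*(-20) = 1616 - (-12*(-9/2))*(-20) = 1616 - 54*(-20) = 1616 - 1*(-1080) = 1616 + 1080 = 2696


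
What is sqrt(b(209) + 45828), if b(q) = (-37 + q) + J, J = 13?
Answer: sqrt(46013) ≈ 214.51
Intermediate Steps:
b(q) = -24 + q (b(q) = (-37 + q) + 13 = -24 + q)
sqrt(b(209) + 45828) = sqrt((-24 + 209) + 45828) = sqrt(185 + 45828) = sqrt(46013)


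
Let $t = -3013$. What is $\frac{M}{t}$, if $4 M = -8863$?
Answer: $\frac{8863}{12052} \approx 0.7354$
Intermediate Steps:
$M = - \frac{8863}{4}$ ($M = \frac{1}{4} \left(-8863\right) = - \frac{8863}{4} \approx -2215.8$)
$\frac{M}{t} = - \frac{8863}{4 \left(-3013\right)} = \left(- \frac{8863}{4}\right) \left(- \frac{1}{3013}\right) = \frac{8863}{12052}$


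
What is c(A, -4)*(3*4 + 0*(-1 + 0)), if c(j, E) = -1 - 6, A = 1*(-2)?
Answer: -84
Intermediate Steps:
A = -2
c(j, E) = -7
c(A, -4)*(3*4 + 0*(-1 + 0)) = -7*(3*4 + 0*(-1 + 0)) = -7*(12 + 0*(-1)) = -7*(12 + 0) = -7*12 = -84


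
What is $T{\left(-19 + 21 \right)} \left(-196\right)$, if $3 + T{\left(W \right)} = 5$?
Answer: $-392$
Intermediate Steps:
$T{\left(W \right)} = 2$ ($T{\left(W \right)} = -3 + 5 = 2$)
$T{\left(-19 + 21 \right)} \left(-196\right) = 2 \left(-196\right) = -392$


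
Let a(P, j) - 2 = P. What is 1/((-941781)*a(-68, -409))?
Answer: 1/62157546 ≈ 1.6088e-8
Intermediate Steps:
a(P, j) = 2 + P
1/((-941781)*a(-68, -409)) = 1/((-941781)*(2 - 68)) = -1/941781/(-66) = -1/941781*(-1/66) = 1/62157546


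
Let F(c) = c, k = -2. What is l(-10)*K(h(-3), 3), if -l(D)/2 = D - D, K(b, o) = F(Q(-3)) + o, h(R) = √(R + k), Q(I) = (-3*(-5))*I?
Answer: 0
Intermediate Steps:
Q(I) = 15*I
h(R) = √(-2 + R) (h(R) = √(R - 2) = √(-2 + R))
K(b, o) = -45 + o (K(b, o) = 15*(-3) + o = -45 + o)
l(D) = 0 (l(D) = -2*(D - D) = -2*0 = 0)
l(-10)*K(h(-3), 3) = 0*(-45 + 3) = 0*(-42) = 0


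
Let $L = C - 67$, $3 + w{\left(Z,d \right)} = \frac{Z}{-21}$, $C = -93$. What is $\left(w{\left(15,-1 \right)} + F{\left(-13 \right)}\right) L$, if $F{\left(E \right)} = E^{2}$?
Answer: $- \frac{185120}{7} \approx -26446.0$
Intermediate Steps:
$w{\left(Z,d \right)} = -3 - \frac{Z}{21}$ ($w{\left(Z,d \right)} = -3 + \frac{Z}{-21} = -3 + Z \left(- \frac{1}{21}\right) = -3 - \frac{Z}{21}$)
$L = -160$ ($L = -93 - 67 = -160$)
$\left(w{\left(15,-1 \right)} + F{\left(-13 \right)}\right) L = \left(\left(-3 - \frac{5}{7}\right) + \left(-13\right)^{2}\right) \left(-160\right) = \left(\left(-3 - \frac{5}{7}\right) + 169\right) \left(-160\right) = \left(- \frac{26}{7} + 169\right) \left(-160\right) = \frac{1157}{7} \left(-160\right) = - \frac{185120}{7}$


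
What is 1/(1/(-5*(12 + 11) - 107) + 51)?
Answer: 222/11321 ≈ 0.019610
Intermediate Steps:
1/(1/(-5*(12 + 11) - 107) + 51) = 1/(1/(-5*23 - 107) + 51) = 1/(1/(-115 - 107) + 51) = 1/(1/(-222) + 51) = 1/(-1/222 + 51) = 1/(11321/222) = 222/11321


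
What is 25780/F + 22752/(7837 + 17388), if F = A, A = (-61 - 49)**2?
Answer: 9255997/3052225 ≈ 3.0325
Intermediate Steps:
A = 12100 (A = (-110)**2 = 12100)
F = 12100
25780/F + 22752/(7837 + 17388) = 25780/12100 + 22752/(7837 + 17388) = 25780*(1/12100) + 22752/25225 = 1289/605 + 22752*(1/25225) = 1289/605 + 22752/25225 = 9255997/3052225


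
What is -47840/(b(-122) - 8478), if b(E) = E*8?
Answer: 23920/4727 ≈ 5.0603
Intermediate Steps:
b(E) = 8*E
-47840/(b(-122) - 8478) = -47840/(8*(-122) - 8478) = -47840/(-976 - 8478) = -47840/(-9454) = -47840*(-1/9454) = 23920/4727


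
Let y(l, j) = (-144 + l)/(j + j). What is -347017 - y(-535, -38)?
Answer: -26373971/76 ≈ -3.4703e+5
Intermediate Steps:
y(l, j) = (-144 + l)/(2*j) (y(l, j) = (-144 + l)/((2*j)) = (-144 + l)*(1/(2*j)) = (-144 + l)/(2*j))
-347017 - y(-535, -38) = -347017 - (-144 - 535)/(2*(-38)) = -347017 - (-1)*(-679)/(2*38) = -347017 - 1*679/76 = -347017 - 679/76 = -26373971/76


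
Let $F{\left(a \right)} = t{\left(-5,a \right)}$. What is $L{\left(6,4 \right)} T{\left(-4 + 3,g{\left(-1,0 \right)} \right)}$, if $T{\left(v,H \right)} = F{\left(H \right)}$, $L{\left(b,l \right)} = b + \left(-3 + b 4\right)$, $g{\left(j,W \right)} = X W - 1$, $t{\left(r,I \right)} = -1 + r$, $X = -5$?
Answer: $-162$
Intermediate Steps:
$F{\left(a \right)} = -6$ ($F{\left(a \right)} = -1 - 5 = -6$)
$g{\left(j,W \right)} = -1 - 5 W$ ($g{\left(j,W \right)} = - 5 W - 1 = -1 - 5 W$)
$L{\left(b,l \right)} = -3 + 5 b$ ($L{\left(b,l \right)} = b + \left(-3 + 4 b\right) = -3 + 5 b$)
$T{\left(v,H \right)} = -6$
$L{\left(6,4 \right)} T{\left(-4 + 3,g{\left(-1,0 \right)} \right)} = \left(-3 + 5 \cdot 6\right) \left(-6\right) = \left(-3 + 30\right) \left(-6\right) = 27 \left(-6\right) = -162$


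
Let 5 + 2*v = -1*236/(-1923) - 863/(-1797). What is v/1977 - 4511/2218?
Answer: -10278340504961/5050964518722 ≈ -2.0349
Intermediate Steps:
v = -2532419/1151877 (v = -5/2 + (-1*236/(-1923) - 863/(-1797))/2 = -5/2 + (-236*(-1/1923) - 863*(-1/1797))/2 = -5/2 + (236/1923 + 863/1797)/2 = -5/2 + (1/2)*(694547/1151877) = -5/2 + 694547/2303754 = -2532419/1151877 ≈ -2.1985)
v/1977 - 4511/2218 = -2532419/1151877/1977 - 4511/2218 = -2532419/1151877*1/1977 - 4511*1/2218 = -2532419/2277260829 - 4511/2218 = -10278340504961/5050964518722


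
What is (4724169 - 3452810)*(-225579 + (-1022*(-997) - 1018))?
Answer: 1007344775983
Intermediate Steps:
(4724169 - 3452810)*(-225579 + (-1022*(-997) - 1018)) = 1271359*(-225579 + (1018934 - 1018)) = 1271359*(-225579 + 1017916) = 1271359*792337 = 1007344775983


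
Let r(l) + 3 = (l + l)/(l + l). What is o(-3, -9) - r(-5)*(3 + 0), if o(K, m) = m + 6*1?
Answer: 3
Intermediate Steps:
r(l) = -2 (r(l) = -3 + (l + l)/(l + l) = -3 + (2*l)/((2*l)) = -3 + (2*l)*(1/(2*l)) = -3 + 1 = -2)
o(K, m) = 6 + m (o(K, m) = m + 6 = 6 + m)
o(-3, -9) - r(-5)*(3 + 0) = (6 - 9) - (-2)*(3 + 0) = -3 - (-2)*3 = -3 - 1*(-6) = -3 + 6 = 3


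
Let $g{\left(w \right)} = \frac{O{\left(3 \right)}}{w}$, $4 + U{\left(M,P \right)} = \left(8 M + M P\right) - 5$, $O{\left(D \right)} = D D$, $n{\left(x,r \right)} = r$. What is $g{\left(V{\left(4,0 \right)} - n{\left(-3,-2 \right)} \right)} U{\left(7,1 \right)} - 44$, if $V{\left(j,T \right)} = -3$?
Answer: $-530$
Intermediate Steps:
$O{\left(D \right)} = D^{2}$
$U{\left(M,P \right)} = -9 + 8 M + M P$ ($U{\left(M,P \right)} = -4 - \left(5 - 8 M - M P\right) = -4 + \left(-5 + 8 M + M P\right) = -9 + 8 M + M P$)
$g{\left(w \right)} = \frac{9}{w}$ ($g{\left(w \right)} = \frac{3^{2}}{w} = \frac{9}{w}$)
$g{\left(V{\left(4,0 \right)} - n{\left(-3,-2 \right)} \right)} U{\left(7,1 \right)} - 44 = \frac{9}{-3 - -2} \left(-9 + 8 \cdot 7 + 7 \cdot 1\right) - 44 = \frac{9}{-3 + 2} \left(-9 + 56 + 7\right) - 44 = \frac{9}{-1} \cdot 54 - 44 = 9 \left(-1\right) 54 - 44 = \left(-9\right) 54 - 44 = -486 - 44 = -530$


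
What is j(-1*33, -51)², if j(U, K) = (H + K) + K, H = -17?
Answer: 14161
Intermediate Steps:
j(U, K) = -17 + 2*K (j(U, K) = (-17 + K) + K = -17 + 2*K)
j(-1*33, -51)² = (-17 + 2*(-51))² = (-17 - 102)² = (-119)² = 14161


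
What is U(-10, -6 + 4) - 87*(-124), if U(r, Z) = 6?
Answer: 10794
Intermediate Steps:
U(-10, -6 + 4) - 87*(-124) = 6 - 87*(-124) = 6 + 10788 = 10794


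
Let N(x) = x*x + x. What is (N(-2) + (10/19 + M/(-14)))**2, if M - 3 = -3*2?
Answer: 531441/70756 ≈ 7.5109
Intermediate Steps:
N(x) = x + x**2 (N(x) = x**2 + x = x + x**2)
M = -3 (M = 3 - 3*2 = 3 - 6 = -3)
(N(-2) + (10/19 + M/(-14)))**2 = (-2*(1 - 2) + (10/19 - 3/(-14)))**2 = (-2*(-1) + (10*(1/19) - 3*(-1/14)))**2 = (2 + (10/19 + 3/14))**2 = (2 + 197/266)**2 = (729/266)**2 = 531441/70756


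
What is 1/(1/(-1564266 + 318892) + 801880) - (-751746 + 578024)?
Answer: 173485825484084292/998640503119 ≈ 1.7372e+5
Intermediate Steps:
1/(1/(-1564266 + 318892) + 801880) - (-751746 + 578024) = 1/(1/(-1245374) + 801880) - 1*(-173722) = 1/(-1/1245374 + 801880) + 173722 = 1/(998640503119/1245374) + 173722 = 1245374/998640503119 + 173722 = 173485825484084292/998640503119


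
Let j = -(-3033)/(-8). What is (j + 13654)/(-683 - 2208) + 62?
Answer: 1327737/23128 ≈ 57.408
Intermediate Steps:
j = -3033/8 (j = -(-3033)*(-1)/8 = -337*9/8 = -3033/8 ≈ -379.13)
(j + 13654)/(-683 - 2208) + 62 = (-3033/8 + 13654)/(-683 - 2208) + 62 = (106199/8)/(-2891) + 62 = (106199/8)*(-1/2891) + 62 = -106199/23128 + 62 = 1327737/23128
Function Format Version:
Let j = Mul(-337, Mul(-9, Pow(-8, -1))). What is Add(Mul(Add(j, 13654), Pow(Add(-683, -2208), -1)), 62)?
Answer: Rational(1327737, 23128) ≈ 57.408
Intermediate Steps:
j = Rational(-3033, 8) (j = Mul(-337, Mul(-9, Rational(-1, 8))) = Mul(-337, Rational(9, 8)) = Rational(-3033, 8) ≈ -379.13)
Add(Mul(Add(j, 13654), Pow(Add(-683, -2208), -1)), 62) = Add(Mul(Add(Rational(-3033, 8), 13654), Pow(Add(-683, -2208), -1)), 62) = Add(Mul(Rational(106199, 8), Pow(-2891, -1)), 62) = Add(Mul(Rational(106199, 8), Rational(-1, 2891)), 62) = Add(Rational(-106199, 23128), 62) = Rational(1327737, 23128)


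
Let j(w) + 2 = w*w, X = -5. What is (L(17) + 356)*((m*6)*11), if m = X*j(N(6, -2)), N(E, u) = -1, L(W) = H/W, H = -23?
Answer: 1989570/17 ≈ 1.1703e+5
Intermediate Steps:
L(W) = -23/W
j(w) = -2 + w**2 (j(w) = -2 + w*w = -2 + w**2)
m = 5 (m = -5*(-2 + (-1)**2) = -5*(-2 + 1) = -5*(-1) = 5)
(L(17) + 356)*((m*6)*11) = (-23/17 + 356)*((5*6)*11) = (-23*1/17 + 356)*(30*11) = (-23/17 + 356)*330 = (6029/17)*330 = 1989570/17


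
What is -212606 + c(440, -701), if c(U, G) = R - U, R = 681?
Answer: -212365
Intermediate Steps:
c(U, G) = 681 - U
-212606 + c(440, -701) = -212606 + (681 - 1*440) = -212606 + (681 - 440) = -212606 + 241 = -212365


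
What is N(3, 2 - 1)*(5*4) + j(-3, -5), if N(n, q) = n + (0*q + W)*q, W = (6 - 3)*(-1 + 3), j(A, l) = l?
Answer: 175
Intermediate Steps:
W = 6 (W = 3*2 = 6)
N(n, q) = n + 6*q (N(n, q) = n + (0*q + 6)*q = n + (0 + 6)*q = n + 6*q)
N(3, 2 - 1)*(5*4) + j(-3, -5) = (3 + 6*(2 - 1))*(5*4) - 5 = (3 + 6*1)*20 - 5 = (3 + 6)*20 - 5 = 9*20 - 5 = 180 - 5 = 175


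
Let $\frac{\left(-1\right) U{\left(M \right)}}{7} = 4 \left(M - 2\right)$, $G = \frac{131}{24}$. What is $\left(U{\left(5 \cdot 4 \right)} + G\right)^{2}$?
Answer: $\frac{143161225}{576} \approx 2.4854 \cdot 10^{5}$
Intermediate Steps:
$G = \frac{131}{24}$ ($G = 131 \cdot \frac{1}{24} = \frac{131}{24} \approx 5.4583$)
$U{\left(M \right)} = 56 - 28 M$ ($U{\left(M \right)} = - 7 \cdot 4 \left(M - 2\right) = - 7 \cdot 4 \left(-2 + M\right) = - 7 \left(-8 + 4 M\right) = 56 - 28 M$)
$\left(U{\left(5 \cdot 4 \right)} + G\right)^{2} = \left(\left(56 - 28 \cdot 5 \cdot 4\right) + \frac{131}{24}\right)^{2} = \left(\left(56 - 560\right) + \frac{131}{24}\right)^{2} = \left(-504 + \frac{131}{24}\right)^{2} = \left(- \frac{11965}{24}\right)^{2} = \frac{143161225}{576}$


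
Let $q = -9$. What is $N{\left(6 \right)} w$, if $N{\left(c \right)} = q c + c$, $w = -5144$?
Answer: $246912$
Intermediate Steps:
$N{\left(c \right)} = - 8 c$ ($N{\left(c \right)} = - 9 c + c = - 8 c$)
$N{\left(6 \right)} w = \left(-8\right) 6 \left(-5144\right) = \left(-48\right) \left(-5144\right) = 246912$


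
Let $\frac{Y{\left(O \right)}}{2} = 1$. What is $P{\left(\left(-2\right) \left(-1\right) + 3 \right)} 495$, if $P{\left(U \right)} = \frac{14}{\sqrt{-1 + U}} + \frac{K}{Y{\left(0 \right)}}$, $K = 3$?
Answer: $\frac{8415}{2} \approx 4207.5$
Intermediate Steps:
$Y{\left(O \right)} = 2$ ($Y{\left(O \right)} = 2 \cdot 1 = 2$)
$P{\left(U \right)} = \frac{3}{2} + \frac{14}{\sqrt{-1 + U}}$ ($P{\left(U \right)} = \frac{14}{\sqrt{-1 + U}} + \frac{3}{2} = \frac{3}{2} + \frac{14}{\sqrt{-1 + U}}$)
$P{\left(\left(-2\right) \left(-1\right) + 3 \right)} 495 = \left(\frac{3}{2} + \frac{14}{\sqrt{-1 + \left(\left(-2\right) \left(-1\right) + 3\right)}}\right) 495 = \left(\frac{3}{2} + \frac{14}{\sqrt{-1 + \left(2 + 3\right)}}\right) 495 = \left(\frac{3}{2} + \frac{14}{\sqrt{-1 + 5}}\right) 495 = \left(\frac{3}{2} + \frac{14}{2}\right) 495 = \left(\frac{3}{2} + 14 \cdot \frac{1}{2}\right) 495 = \left(\frac{3}{2} + 7\right) 495 = \frac{17}{2} \cdot 495 = \frac{8415}{2}$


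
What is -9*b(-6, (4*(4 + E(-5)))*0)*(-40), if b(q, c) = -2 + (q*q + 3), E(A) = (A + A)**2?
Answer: 13320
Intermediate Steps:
E(A) = 4*A**2 (E(A) = (2*A)**2 = 4*A**2)
b(q, c) = 1 + q**2 (b(q, c) = -2 + (q**2 + 3) = -2 + (3 + q**2) = 1 + q**2)
-9*b(-6, (4*(4 + E(-5)))*0)*(-40) = -9*(1 + (-6)**2)*(-40) = -9*(1 + 36)*(-40) = -9*37*(-40) = -333*(-40) = 13320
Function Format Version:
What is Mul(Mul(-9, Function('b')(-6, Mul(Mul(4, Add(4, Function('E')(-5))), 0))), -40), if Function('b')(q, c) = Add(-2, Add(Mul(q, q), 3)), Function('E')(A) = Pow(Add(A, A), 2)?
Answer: 13320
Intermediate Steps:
Function('E')(A) = Mul(4, Pow(A, 2)) (Function('E')(A) = Pow(Mul(2, A), 2) = Mul(4, Pow(A, 2)))
Function('b')(q, c) = Add(1, Pow(q, 2)) (Function('b')(q, c) = Add(-2, Add(Pow(q, 2), 3)) = Add(-2, Add(3, Pow(q, 2))) = Add(1, Pow(q, 2)))
Mul(Mul(-9, Function('b')(-6, Mul(Mul(4, Add(4, Function('E')(-5))), 0))), -40) = Mul(Mul(-9, Add(1, Pow(-6, 2))), -40) = Mul(Mul(-9, Add(1, 36)), -40) = Mul(Mul(-9, 37), -40) = Mul(-333, -40) = 13320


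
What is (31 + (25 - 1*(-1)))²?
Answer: 3249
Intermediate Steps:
(31 + (25 - 1*(-1)))² = (31 + (25 + 1))² = (31 + 26)² = 57² = 3249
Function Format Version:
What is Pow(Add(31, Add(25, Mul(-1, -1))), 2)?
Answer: 3249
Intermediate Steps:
Pow(Add(31, Add(25, Mul(-1, -1))), 2) = Pow(Add(31, Add(25, 1)), 2) = Pow(Add(31, 26), 2) = Pow(57, 2) = 3249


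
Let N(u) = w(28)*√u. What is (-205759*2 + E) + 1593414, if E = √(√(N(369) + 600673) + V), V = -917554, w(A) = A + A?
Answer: 1181896 + √(-917554 + √(600673 + 168*√41)) ≈ 1.1819e+6 + 957.49*I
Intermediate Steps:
w(A) = 2*A
N(u) = 56*√u (N(u) = (2*28)*√u = 56*√u)
E = √(-917554 + √(600673 + 168*√41)) (E = √(√(56*√369 + 600673) - 917554) = √(√(56*(3*√41) + 600673) - 917554) = √(√(168*√41 + 600673) - 917554) = √(√(600673 + 168*√41) - 917554) = √(-917554 + √(600673 + 168*√41)) ≈ 957.49*I)
(-205759*2 + E) + 1593414 = (-205759*2 + √(-917554 + √(600673 + 168*√41))) + 1593414 = (-411518 + √(-917554 + √(600673 + 168*√41))) + 1593414 = 1181896 + √(-917554 + √(600673 + 168*√41))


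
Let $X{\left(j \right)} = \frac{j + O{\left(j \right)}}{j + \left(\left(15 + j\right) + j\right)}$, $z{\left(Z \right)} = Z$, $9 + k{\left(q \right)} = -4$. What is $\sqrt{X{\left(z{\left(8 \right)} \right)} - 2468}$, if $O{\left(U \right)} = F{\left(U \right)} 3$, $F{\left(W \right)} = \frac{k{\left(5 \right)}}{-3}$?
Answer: $\frac{i \sqrt{417001}}{13} \approx 49.674 i$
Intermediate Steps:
$k{\left(q \right)} = -13$ ($k{\left(q \right)} = -9 - 4 = -13$)
$F{\left(W \right)} = \frac{13}{3}$ ($F{\left(W \right)} = - \frac{13}{-3} = \left(-13\right) \left(- \frac{1}{3}\right) = \frac{13}{3}$)
$O{\left(U \right)} = 13$ ($O{\left(U \right)} = \frac{13}{3} \cdot 3 = 13$)
$X{\left(j \right)} = \frac{13 + j}{15 + 3 j}$ ($X{\left(j \right)} = \frac{j + 13}{j + \left(\left(15 + j\right) + j\right)} = \frac{13 + j}{j + \left(15 + 2 j\right)} = \frac{13 + j}{15 + 3 j}$)
$\sqrt{X{\left(z{\left(8 \right)} \right)} - 2468} = \sqrt{\frac{13 + 8}{3 \left(5 + 8\right)} - 2468} = \sqrt{\frac{1}{3} \cdot \frac{1}{13} \cdot 21 - 2468} = \sqrt{\frac{7}{13} - 2468} = \sqrt{- \frac{32077}{13}} = \frac{i \sqrt{417001}}{13}$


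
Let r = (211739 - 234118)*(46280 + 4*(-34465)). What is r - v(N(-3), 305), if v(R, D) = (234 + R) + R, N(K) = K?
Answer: 2049468592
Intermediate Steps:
v(R, D) = 234 + 2*R
r = 2049468820 (r = -22379*(46280 - 137860) = -22379*(-91580) = 2049468820)
r - v(N(-3), 305) = 2049468820 - (234 + 2*(-3)) = 2049468820 - (234 - 6) = 2049468820 - 1*228 = 2049468820 - 228 = 2049468592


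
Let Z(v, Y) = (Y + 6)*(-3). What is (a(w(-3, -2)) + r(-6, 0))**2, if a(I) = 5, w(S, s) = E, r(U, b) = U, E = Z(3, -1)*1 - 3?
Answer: 1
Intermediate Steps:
Z(v, Y) = -18 - 3*Y (Z(v, Y) = (6 + Y)*(-3) = -18 - 3*Y)
E = -18 (E = (-18 - 3*(-1))*1 - 3 = (-18 + 3)*1 - 3 = -15*1 - 3 = -15 - 3 = -18)
w(S, s) = -18
(a(w(-3, -2)) + r(-6, 0))**2 = (5 - 6)**2 = (-1)**2 = 1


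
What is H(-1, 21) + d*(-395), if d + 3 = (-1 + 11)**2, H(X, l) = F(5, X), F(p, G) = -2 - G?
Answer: -38316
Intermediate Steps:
H(X, l) = -2 - X
d = 97 (d = -3 + (-1 + 11)**2 = -3 + 10**2 = -3 + 100 = 97)
H(-1, 21) + d*(-395) = (-2 - 1*(-1)) + 97*(-395) = (-2 + 1) - 38315 = -1 - 38315 = -38316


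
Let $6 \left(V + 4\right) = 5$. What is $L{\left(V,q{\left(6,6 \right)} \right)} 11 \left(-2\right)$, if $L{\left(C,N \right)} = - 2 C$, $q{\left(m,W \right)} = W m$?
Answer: $- \frac{418}{3} \approx -139.33$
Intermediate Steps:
$V = - \frac{19}{6}$ ($V = -4 + \frac{1}{6} \cdot 5 = -4 + \frac{5}{6} = - \frac{19}{6} \approx -3.1667$)
$L{\left(V,q{\left(6,6 \right)} \right)} 11 \left(-2\right) = \left(-2\right) \left(- \frac{19}{6}\right) 11 \left(-2\right) = \frac{19}{3} \cdot 11 \left(-2\right) = \frac{209}{3} \left(-2\right) = - \frac{418}{3}$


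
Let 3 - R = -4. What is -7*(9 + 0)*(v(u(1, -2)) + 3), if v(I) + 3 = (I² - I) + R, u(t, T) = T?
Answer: -819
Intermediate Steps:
R = 7 (R = 3 - 1*(-4) = 3 + 4 = 7)
v(I) = 4 + I² - I (v(I) = -3 + ((I² - I) + 7) = -3 + (7 + I² - I) = 4 + I² - I)
-7*(9 + 0)*(v(u(1, -2)) + 3) = -7*(9 + 0)*((4 + (-2)² - 1*(-2)) + 3) = -63*((4 + 4 + 2) + 3) = -63*(10 + 3) = -63*13 = -7*117 = -819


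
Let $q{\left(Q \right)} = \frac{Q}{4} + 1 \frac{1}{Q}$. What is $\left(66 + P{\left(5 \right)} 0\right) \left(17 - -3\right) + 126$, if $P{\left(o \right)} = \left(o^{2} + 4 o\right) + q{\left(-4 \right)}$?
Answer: $1446$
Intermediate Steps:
$q{\left(Q \right)} = \frac{1}{Q} + \frac{Q}{4}$ ($q{\left(Q \right)} = Q \frac{1}{4} + \frac{1}{Q} = \frac{Q}{4} + \frac{1}{Q} = \frac{1}{Q} + \frac{Q}{4}$)
$P{\left(o \right)} = - \frac{5}{4} + o^{2} + 4 o$ ($P{\left(o \right)} = \left(o^{2} + 4 o\right) + \left(\frac{1}{-4} + \frac{1}{4} \left(-4\right)\right) = \left(o^{2} + 4 o\right) - \frac{5}{4} = - \frac{5}{4} + o^{2} + 4 o$)
$\left(66 + P{\left(5 \right)} 0\right) \left(17 - -3\right) + 126 = \left(66 + \left(- \frac{5}{4} + 5^{2} + 4 \cdot 5\right) 0\right) \left(17 - -3\right) + 126 = \left(66 + \left(- \frac{5}{4} + 25 + 20\right) 0\right) \left(17 + 3\right) + 126 = \left(66 + \frac{175}{4} \cdot 0\right) 20 + 126 = \left(66 + 0\right) 20 + 126 = 66 \cdot 20 + 126 = 1320 + 126 = 1446$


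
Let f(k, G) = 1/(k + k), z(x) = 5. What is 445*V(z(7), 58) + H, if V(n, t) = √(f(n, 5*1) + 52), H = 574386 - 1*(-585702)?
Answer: 1160088 + 89*√5210/2 ≈ 1.1633e+6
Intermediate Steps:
H = 1160088 (H = 574386 + 585702 = 1160088)
f(k, G) = 1/(2*k)
V(n, t) = √(52 + 1/(2*n)) (V(n, t) = √(1/(2*n) + 52) = √(52 + 1/(2*n)))
445*V(z(7), 58) + H = 445*(√(208 + 2/5)/2) + 1160088 = 445*(√(208 + 2*(⅕))/2) + 1160088 = 445*(√(208 + ⅖)/2) + 1160088 = 445*(√(1042/5)/2) + 1160088 = 445*((√5210/5)/2) + 1160088 = 445*(√5210/10) + 1160088 = 89*√5210/2 + 1160088 = 1160088 + 89*√5210/2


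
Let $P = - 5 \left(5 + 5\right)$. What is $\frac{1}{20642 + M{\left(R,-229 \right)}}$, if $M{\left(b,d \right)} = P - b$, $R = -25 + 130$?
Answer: $\frac{1}{20487} \approx 4.8811 \cdot 10^{-5}$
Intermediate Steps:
$R = 105$
$P = -50$ ($P = \left(-5\right) 10 = -50$)
$M{\left(b,d \right)} = -50 - b$
$\frac{1}{20642 + M{\left(R,-229 \right)}} = \frac{1}{20642 - 155} = \frac{1}{20487}$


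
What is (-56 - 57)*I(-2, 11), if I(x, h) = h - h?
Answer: 0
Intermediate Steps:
I(x, h) = 0
(-56 - 57)*I(-2, 11) = (-56 - 57)*0 = -113*0 = 0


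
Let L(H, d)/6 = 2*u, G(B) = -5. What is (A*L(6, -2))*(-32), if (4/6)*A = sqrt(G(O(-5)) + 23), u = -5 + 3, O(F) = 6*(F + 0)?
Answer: 3456*sqrt(2) ≈ 4887.5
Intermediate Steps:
O(F) = 6*F
u = -2
L(H, d) = -24 (L(H, d) = 6*(2*(-2)) = 6*(-4) = -24)
A = 9*sqrt(2)/2 (A = 3*sqrt(-5 + 23)/2 = 3*sqrt(18)/2 = 3*(3*sqrt(2))/2 = 9*sqrt(2)/2 ≈ 6.3640)
(A*L(6, -2))*(-32) = ((9*sqrt(2)/2)*(-24))*(-32) = -108*sqrt(2)*(-32) = 3456*sqrt(2)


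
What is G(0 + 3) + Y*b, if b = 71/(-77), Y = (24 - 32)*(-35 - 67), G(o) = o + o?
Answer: -57474/77 ≈ -746.42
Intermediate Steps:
G(o) = 2*o
Y = 816 (Y = -8*(-102) = 816)
b = -71/77 (b = 71*(-1/77) = -71/77 ≈ -0.92208)
G(0 + 3) + Y*b = 2*(0 + 3) + 816*(-71/77) = 2*3 - 57936/77 = 6 - 57936/77 = -57474/77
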